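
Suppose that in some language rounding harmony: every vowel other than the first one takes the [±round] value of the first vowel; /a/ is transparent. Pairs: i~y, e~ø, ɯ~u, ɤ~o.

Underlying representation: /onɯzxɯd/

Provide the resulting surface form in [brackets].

/ɯ/ harmonizes with /o/ ([+round]) → [u]
/ɯ/ harmonizes with /o/ ([+round]) → [u]

[onuzxud]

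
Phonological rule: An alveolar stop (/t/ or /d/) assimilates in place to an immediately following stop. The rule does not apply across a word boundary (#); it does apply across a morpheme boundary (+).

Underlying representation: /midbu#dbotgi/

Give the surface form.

/d/ before /b/ (labial) → [b]
/d/ before /b/ (labial) → [b]
/t/ before /g/ (velar) → [k]

[mibbu#bbokgi]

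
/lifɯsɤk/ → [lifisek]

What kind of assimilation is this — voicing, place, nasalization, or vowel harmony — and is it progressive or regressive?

vowel harmony, progressive

/ɯ/→[i] /ɤ/→[e].
Vowels agree with the first vowel, so the harmony is progressive.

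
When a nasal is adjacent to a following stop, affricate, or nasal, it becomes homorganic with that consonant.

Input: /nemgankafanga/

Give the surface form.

[neŋgaŋkafaŋga]

/m/ before /g/ (velar) → [ŋ]
/n/ before /k/ (velar) → [ŋ]
/n/ before /g/ (velar) → [ŋ]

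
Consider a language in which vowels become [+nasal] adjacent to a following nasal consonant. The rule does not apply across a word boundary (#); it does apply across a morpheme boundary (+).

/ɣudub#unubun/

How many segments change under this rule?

2

/u/ before nasal /n/ → [ũ]
/u/ before nasal /n/ → [ũ]
2 segments change.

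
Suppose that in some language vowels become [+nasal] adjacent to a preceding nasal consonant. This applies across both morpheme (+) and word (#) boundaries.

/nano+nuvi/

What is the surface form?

/a/ after nasal /n/ → [ã]
/o/ after nasal /n/ → [õ]
/u/ after nasal /n/ → [ũ]

[nãnõ+nũvi]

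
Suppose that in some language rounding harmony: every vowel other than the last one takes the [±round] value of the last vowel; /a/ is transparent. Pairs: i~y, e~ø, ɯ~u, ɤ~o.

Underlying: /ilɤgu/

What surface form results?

[ylogu]

/i/ harmonizes with /u/ ([+round]) → [y]
/ɤ/ harmonizes with /u/ ([+round]) → [o]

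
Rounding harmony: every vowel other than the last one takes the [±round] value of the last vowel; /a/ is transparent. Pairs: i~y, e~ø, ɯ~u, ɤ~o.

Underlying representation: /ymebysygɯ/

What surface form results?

/y/ harmonizes with /ɯ/ ([-round]) → [i]
/y/ harmonizes with /ɯ/ ([-round]) → [i]
/y/ harmonizes with /ɯ/ ([-round]) → [i]

[imebisigɯ]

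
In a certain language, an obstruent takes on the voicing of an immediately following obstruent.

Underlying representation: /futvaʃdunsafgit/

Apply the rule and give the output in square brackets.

/t/ before /v/ (voiced) → [d]
/ʃ/ before /d/ (voiced) → [ʒ]
/f/ before /g/ (voiced) → [v]

[fudvaʒdunsavgit]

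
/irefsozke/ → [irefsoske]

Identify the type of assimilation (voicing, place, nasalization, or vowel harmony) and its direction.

/z/→[s].
Each target copies a feature from the following segment, so the direction is regressive.

voicing assimilation, regressive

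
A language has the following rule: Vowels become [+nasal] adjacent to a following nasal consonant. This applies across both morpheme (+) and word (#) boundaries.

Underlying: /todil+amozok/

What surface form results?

[todil+ãmozok]

/a/ before nasal /m/ → [ã]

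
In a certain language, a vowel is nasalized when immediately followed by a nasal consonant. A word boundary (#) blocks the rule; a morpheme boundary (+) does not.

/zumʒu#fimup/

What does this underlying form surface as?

[zũmʒu#fĩmup]

/u/ before nasal /m/ → [ũ]
/i/ before nasal /m/ → [ĩ]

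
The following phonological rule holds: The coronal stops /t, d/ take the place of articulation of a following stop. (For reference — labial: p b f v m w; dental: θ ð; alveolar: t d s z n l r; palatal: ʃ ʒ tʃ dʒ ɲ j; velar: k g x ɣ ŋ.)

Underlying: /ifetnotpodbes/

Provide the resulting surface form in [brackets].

/t/ before /p/ (labial) → [p]
/d/ before /b/ (labial) → [b]

[ifetnoppobbes]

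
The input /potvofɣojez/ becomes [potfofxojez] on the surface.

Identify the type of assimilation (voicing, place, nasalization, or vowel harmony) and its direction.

voicing assimilation, progressive

/v/→[f] /ɣ/→[x].
Each target copies a feature from the preceding segment, so the direction is progressive.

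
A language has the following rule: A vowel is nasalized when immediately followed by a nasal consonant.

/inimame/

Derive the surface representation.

[ĩnĩmãme]

/i/ before nasal /n/ → [ĩ]
/i/ before nasal /m/ → [ĩ]
/a/ before nasal /m/ → [ã]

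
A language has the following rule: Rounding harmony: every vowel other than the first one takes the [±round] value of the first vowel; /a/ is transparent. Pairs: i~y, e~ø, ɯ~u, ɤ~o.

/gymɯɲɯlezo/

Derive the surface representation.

/ɯ/ harmonizes with /y/ ([+round]) → [u]
/ɯ/ harmonizes with /y/ ([+round]) → [u]
/e/ harmonizes with /y/ ([+round]) → [ø]

[gymuɲuløzo]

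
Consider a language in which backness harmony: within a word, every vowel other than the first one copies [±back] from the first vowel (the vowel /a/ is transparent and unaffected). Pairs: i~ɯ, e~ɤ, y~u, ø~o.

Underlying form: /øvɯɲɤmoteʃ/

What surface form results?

/ɯ/ harmonizes with /ø/ ([-back]) → [i]
/ɤ/ harmonizes with /ø/ ([-back]) → [e]
/o/ harmonizes with /ø/ ([-back]) → [ø]

[øviɲemøteʃ]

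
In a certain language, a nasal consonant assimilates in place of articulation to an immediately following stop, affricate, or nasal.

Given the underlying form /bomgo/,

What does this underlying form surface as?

[boŋgo]

/m/ before /g/ (velar) → [ŋ]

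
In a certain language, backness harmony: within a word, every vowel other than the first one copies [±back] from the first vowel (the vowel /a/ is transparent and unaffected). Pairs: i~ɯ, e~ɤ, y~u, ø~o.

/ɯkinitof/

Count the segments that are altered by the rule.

2

/i/ harmonizes with /ɯ/ ([+back]) → [ɯ]
/i/ harmonizes with /ɯ/ ([+back]) → [ɯ]
2 segments change.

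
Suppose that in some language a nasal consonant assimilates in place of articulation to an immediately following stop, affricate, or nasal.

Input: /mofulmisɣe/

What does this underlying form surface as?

no segment meets the rule's conditions; no change.

[mofulmisɣe]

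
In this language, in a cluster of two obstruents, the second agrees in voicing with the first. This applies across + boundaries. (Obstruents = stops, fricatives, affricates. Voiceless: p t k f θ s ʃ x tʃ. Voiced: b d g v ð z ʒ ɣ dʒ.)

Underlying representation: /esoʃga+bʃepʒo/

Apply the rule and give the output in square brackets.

/g/ after /ʃ/ (voiceless) → [k]
/ʃ/ after /b/ (voiced) → [ʒ]
/ʒ/ after /p/ (voiceless) → [ʃ]

[esoʃka+bʒepʃo]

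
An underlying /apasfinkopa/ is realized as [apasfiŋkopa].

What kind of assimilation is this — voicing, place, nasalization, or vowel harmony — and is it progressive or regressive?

/n/→[ŋ].
Each target copies a feature from the following segment, so the direction is regressive.

place assimilation, regressive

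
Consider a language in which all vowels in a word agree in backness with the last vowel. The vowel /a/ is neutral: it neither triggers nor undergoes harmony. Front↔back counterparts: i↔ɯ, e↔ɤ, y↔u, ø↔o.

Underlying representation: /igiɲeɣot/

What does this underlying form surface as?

/i/ harmonizes with /o/ ([+back]) → [ɯ]
/i/ harmonizes with /o/ ([+back]) → [ɯ]
/e/ harmonizes with /o/ ([+back]) → [ɤ]

[ɯgɯɲɤɣot]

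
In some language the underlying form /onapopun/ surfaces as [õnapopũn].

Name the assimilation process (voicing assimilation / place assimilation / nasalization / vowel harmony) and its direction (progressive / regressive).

nasalization, regressive

/o/→[õ] /u/→[ũ].
Each target copies a feature from the following segment, so the direction is regressive.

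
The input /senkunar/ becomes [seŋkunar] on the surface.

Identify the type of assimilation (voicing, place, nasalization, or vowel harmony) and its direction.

/n/→[ŋ].
Each target copies a feature from the following segment, so the direction is regressive.

place assimilation, regressive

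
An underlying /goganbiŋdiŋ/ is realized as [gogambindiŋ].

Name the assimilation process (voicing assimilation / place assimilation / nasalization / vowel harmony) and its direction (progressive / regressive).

/n/→[m] /ŋ/→[n].
Each target copies a feature from the following segment, so the direction is regressive.

place assimilation, regressive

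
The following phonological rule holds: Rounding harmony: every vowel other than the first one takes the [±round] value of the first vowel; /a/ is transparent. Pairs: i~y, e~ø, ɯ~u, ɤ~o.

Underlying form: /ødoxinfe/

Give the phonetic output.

[ødoxynfø]

/i/ harmonizes with /ø/ ([+round]) → [y]
/e/ harmonizes with /ø/ ([+round]) → [ø]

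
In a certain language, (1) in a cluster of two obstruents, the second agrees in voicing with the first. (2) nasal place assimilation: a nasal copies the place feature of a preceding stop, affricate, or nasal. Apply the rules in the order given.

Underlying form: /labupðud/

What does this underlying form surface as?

Rule 1: /ð/ after /p/ (voiceless) → [θ]
After rule 1: labupθud
Rule 2: no segment meets the rule's conditions; no change.

[labupθud]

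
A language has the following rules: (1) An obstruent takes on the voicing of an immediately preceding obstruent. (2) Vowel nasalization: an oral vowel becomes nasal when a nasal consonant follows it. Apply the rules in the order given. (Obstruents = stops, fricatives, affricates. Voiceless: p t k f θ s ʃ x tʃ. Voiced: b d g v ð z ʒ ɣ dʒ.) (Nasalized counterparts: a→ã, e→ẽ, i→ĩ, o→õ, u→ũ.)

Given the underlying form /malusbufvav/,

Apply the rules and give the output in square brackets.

Rule 1: /b/ after /s/ (voiceless) → [p]
Rule 1: /v/ after /f/ (voiceless) → [f]
After rule 1: maluspuffav
Rule 2: no segment meets the rule's conditions; no change.

[maluspuffav]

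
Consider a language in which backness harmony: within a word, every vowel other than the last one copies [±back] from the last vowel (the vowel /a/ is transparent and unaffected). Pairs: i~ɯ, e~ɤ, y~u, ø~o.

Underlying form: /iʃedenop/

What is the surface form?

[ɯʃɤdɤnop]

/i/ harmonizes with /o/ ([+back]) → [ɯ]
/e/ harmonizes with /o/ ([+back]) → [ɤ]
/e/ harmonizes with /o/ ([+back]) → [ɤ]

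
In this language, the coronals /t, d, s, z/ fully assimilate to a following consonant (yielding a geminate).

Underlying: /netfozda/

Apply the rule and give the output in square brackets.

[neffodda]

/t/ before /f/ → [f] (total assimilation)
/z/ before /d/ → [d] (total assimilation)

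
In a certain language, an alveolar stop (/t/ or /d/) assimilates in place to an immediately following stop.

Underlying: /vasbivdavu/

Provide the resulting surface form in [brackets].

[vasbivdavu]

no segment meets the rule's conditions; no change.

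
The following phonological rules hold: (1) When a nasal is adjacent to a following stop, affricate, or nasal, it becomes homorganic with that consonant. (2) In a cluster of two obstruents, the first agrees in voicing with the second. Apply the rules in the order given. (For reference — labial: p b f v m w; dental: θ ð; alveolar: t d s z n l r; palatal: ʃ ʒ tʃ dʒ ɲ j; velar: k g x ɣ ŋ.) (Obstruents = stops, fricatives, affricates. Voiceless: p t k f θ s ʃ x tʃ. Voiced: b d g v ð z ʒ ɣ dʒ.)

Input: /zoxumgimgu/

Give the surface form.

Rule 1: /m/ before /g/ (velar) → [ŋ]
Rule 1: /m/ before /g/ (velar) → [ŋ]
After rule 1: zoxuŋgiŋgu
Rule 2: no segment meets the rule's conditions; no change.

[zoxuŋgiŋgu]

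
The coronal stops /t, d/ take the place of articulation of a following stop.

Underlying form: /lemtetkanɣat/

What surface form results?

[lemtekkanɣat]

/t/ before /k/ (velar) → [k]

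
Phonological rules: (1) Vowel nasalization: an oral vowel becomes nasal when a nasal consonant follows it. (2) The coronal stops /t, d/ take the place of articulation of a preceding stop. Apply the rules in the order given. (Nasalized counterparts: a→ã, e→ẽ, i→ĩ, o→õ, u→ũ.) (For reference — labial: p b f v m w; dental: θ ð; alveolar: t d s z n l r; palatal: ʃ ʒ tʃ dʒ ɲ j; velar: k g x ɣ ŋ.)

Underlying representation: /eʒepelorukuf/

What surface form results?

Rule 1: no segment meets the rule's conditions; no change.
After rule 1: eʒepelorukuf
Rule 2: no segment meets the rule's conditions; no change.

[eʒepelorukuf]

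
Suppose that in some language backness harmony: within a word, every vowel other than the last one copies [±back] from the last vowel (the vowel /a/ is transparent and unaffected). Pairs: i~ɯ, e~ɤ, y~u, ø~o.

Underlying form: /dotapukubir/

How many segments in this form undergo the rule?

3

/o/ harmonizes with /i/ ([-back]) → [ø]
/u/ harmonizes with /i/ ([-back]) → [y]
/u/ harmonizes with /i/ ([-back]) → [y]
3 segments change.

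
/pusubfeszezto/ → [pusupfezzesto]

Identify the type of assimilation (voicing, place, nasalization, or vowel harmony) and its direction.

/b/→[p] /s/→[z] /z/→[s].
Each target copies a feature from the following segment, so the direction is regressive.

voicing assimilation, regressive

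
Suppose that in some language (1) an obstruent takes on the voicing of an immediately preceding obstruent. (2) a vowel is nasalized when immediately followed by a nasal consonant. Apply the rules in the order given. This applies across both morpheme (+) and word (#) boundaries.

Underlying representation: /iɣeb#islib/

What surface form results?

Rule 1: no segment meets the rule's conditions; no change.
After rule 1: iɣeb#islib
Rule 2: no segment meets the rule's conditions; no change.

[iɣeb#islib]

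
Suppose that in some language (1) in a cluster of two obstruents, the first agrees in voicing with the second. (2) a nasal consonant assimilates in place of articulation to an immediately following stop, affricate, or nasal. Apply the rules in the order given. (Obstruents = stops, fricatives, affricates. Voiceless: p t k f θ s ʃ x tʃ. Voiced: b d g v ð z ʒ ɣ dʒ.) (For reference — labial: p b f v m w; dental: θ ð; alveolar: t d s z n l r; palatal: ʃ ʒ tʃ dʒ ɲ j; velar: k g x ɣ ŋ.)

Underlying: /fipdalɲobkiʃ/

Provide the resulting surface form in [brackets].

Rule 1: /p/ before /d/ (voiced) → [b]
Rule 1: /b/ before /k/ (voiceless) → [p]
After rule 1: fibdalɲopkiʃ
Rule 2: no segment meets the rule's conditions; no change.

[fibdalɲopkiʃ]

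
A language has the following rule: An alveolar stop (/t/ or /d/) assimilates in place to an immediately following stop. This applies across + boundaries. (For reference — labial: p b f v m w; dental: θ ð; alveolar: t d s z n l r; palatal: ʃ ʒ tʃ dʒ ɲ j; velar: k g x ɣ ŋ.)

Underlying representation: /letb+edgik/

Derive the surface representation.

/t/ before /b/ (labial) → [p]
/d/ before /g/ (velar) → [g]

[lepb+eggik]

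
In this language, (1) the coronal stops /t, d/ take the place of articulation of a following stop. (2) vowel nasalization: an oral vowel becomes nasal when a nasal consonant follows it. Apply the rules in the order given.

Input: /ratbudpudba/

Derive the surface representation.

Rule 1: /t/ before /b/ (labial) → [p]
Rule 1: /d/ before /p/ (labial) → [b]
Rule 1: /d/ before /b/ (labial) → [b]
After rule 1: rapbubpubba
Rule 2: no segment meets the rule's conditions; no change.

[rapbubpubba]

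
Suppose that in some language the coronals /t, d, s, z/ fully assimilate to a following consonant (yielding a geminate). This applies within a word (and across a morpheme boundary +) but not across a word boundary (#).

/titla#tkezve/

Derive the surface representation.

[tilla#kkevve]

/t/ before /l/ → [l] (total assimilation)
/t/ before /k/ → [k] (total assimilation)
/z/ before /v/ → [v] (total assimilation)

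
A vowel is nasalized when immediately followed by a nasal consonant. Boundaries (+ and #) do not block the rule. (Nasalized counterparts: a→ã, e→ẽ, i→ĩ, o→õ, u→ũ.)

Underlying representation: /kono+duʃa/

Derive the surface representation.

[kõno+duʃa]

/o/ before nasal /n/ → [õ]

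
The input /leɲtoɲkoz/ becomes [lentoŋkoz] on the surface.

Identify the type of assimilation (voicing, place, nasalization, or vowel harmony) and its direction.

/ɲ/→[n] /ɲ/→[ŋ].
Each target copies a feature from the following segment, so the direction is regressive.

place assimilation, regressive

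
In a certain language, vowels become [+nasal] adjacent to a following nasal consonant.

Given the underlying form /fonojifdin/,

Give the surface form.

[fõnojifdĩn]

/o/ before nasal /n/ → [õ]
/i/ before nasal /n/ → [ĩ]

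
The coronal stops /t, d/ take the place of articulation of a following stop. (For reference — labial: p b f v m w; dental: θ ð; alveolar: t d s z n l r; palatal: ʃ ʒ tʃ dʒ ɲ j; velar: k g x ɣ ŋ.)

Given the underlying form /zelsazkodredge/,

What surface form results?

[zelsazkodregge]

/d/ before /g/ (velar) → [g]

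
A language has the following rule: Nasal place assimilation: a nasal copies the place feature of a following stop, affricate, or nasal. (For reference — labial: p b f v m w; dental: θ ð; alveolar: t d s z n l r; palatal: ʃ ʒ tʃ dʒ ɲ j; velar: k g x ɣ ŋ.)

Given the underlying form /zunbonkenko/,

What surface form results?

[zumboŋkeŋko]

/n/ before /b/ (labial) → [m]
/n/ before /k/ (velar) → [ŋ]
/n/ before /k/ (velar) → [ŋ]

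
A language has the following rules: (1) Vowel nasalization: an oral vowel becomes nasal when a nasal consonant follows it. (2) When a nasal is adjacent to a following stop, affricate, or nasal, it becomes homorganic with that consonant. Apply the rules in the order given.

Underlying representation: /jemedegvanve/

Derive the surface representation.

Rule 1: /e/ before nasal /m/ → [ẽ]
Rule 1: /a/ before nasal /n/ → [ã]
After rule 1: jẽmedegvãnve
Rule 2: no segment meets the rule's conditions; no change.

[jẽmedegvãnve]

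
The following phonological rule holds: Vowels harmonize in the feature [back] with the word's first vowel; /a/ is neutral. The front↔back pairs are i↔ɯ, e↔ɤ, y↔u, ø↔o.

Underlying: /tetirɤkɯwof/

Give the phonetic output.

[tetirekiwøf]

/ɤ/ harmonizes with /e/ ([-back]) → [e]
/ɯ/ harmonizes with /e/ ([-back]) → [i]
/o/ harmonizes with /e/ ([-back]) → [ø]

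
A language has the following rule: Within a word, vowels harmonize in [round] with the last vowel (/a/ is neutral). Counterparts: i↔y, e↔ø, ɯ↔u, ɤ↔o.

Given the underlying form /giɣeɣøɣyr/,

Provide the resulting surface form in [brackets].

/i/ harmonizes with /y/ ([+round]) → [y]
/e/ harmonizes with /y/ ([+round]) → [ø]

[gyɣøɣøɣyr]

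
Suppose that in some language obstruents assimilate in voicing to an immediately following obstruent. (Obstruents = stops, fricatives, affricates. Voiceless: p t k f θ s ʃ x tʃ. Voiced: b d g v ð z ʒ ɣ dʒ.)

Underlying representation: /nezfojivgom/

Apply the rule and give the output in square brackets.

/z/ before /f/ (voiceless) → [s]

[nesfojivgom]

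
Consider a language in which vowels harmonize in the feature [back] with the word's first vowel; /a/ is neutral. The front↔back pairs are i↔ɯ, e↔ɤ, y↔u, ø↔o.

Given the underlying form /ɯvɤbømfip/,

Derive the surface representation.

/ø/ harmonizes with /ɯ/ ([+back]) → [o]
/i/ harmonizes with /ɯ/ ([+back]) → [ɯ]

[ɯvɤbomfɯp]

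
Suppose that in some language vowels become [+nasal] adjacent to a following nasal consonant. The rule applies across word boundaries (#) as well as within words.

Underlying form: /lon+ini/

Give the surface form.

/o/ before nasal /n/ → [õ]
/i/ before nasal /n/ → [ĩ]

[lõn+ĩni]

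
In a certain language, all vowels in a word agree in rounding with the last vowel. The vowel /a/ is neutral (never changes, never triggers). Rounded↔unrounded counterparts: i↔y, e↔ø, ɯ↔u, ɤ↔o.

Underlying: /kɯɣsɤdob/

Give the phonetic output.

[kuɣsodob]

/ɯ/ harmonizes with /o/ ([+round]) → [u]
/ɤ/ harmonizes with /o/ ([+round]) → [o]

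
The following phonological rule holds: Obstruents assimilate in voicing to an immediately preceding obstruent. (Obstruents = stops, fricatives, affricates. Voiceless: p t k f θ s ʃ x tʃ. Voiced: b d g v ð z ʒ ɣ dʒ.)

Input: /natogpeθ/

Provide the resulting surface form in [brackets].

/p/ after /g/ (voiced) → [b]

[natogbeθ]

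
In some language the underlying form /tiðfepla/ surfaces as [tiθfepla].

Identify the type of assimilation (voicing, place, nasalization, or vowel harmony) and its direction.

/ð/→[θ].
Each target copies a feature from the following segment, so the direction is regressive.

voicing assimilation, regressive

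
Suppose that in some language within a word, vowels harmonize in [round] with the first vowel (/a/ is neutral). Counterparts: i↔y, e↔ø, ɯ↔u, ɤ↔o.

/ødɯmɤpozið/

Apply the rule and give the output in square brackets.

[ødumopozyð]

/ɯ/ harmonizes with /ø/ ([+round]) → [u]
/ɤ/ harmonizes with /ø/ ([+round]) → [o]
/i/ harmonizes with /ø/ ([+round]) → [y]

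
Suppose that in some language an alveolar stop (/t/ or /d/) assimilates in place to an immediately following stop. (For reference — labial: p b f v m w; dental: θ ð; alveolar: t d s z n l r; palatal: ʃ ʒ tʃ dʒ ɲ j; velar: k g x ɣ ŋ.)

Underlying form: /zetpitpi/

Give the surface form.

/t/ before /p/ (labial) → [p]
/t/ before /p/ (labial) → [p]

[zeppippi]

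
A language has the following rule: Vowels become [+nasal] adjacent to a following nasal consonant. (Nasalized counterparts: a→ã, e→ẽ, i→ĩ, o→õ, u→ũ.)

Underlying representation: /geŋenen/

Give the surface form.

[gẽŋẽnẽn]

/e/ before nasal /ŋ/ → [ẽ]
/e/ before nasal /n/ → [ẽ]
/e/ before nasal /n/ → [ẽ]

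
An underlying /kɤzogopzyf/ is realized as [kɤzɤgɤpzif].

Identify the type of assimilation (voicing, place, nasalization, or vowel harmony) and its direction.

/o/→[ɤ] /o/→[ɤ] /y/→[i].
Vowels agree with the first vowel, so the harmony is progressive.

vowel harmony, progressive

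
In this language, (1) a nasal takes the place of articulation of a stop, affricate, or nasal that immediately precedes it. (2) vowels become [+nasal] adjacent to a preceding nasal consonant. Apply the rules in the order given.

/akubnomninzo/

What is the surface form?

[akubmõmmĩnzo]

Rule 1: /n/ after /b/ (labial) → [m]
Rule 1: /n/ after /m/ (labial) → [m]
After rule 1: akubmomminzo
Rule 2: /o/ after nasal /m/ → [õ]
Rule 2: /i/ after nasal /m/ → [ĩ]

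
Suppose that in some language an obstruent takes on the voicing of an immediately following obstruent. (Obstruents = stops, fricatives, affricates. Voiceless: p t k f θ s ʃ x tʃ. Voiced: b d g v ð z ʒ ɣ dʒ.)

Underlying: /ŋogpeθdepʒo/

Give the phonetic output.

/g/ before /p/ (voiceless) → [k]
/θ/ before /d/ (voiced) → [ð]
/p/ before /ʒ/ (voiced) → [b]

[ŋokpeðdebʒo]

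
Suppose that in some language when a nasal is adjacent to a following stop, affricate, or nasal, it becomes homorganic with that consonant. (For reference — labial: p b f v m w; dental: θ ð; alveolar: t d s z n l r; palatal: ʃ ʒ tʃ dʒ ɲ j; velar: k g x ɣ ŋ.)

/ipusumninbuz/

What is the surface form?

[ipusunnimbuz]

/m/ before /n/ (alveolar) → [n]
/n/ before /b/ (labial) → [m]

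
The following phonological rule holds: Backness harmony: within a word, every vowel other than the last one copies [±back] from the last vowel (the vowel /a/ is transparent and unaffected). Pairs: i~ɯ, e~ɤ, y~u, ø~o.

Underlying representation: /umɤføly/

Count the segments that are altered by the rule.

2

/u/ harmonizes with /y/ ([-back]) → [y]
/ɤ/ harmonizes with /y/ ([-back]) → [e]
2 segments change.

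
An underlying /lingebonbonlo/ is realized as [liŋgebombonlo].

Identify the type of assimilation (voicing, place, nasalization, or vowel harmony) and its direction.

place assimilation, regressive

/n/→[ŋ] /n/→[m].
Each target copies a feature from the following segment, so the direction is regressive.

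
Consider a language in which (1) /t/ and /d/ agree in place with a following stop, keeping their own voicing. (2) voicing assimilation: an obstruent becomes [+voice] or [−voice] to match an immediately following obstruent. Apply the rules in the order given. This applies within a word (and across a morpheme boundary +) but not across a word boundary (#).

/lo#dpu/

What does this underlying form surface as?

Rule 1: /d/ before /p/ (labial) → [b]
After rule 1: lo#bpu
Rule 2: /b/ before /p/ (voiceless) → [p]

[lo#ppu]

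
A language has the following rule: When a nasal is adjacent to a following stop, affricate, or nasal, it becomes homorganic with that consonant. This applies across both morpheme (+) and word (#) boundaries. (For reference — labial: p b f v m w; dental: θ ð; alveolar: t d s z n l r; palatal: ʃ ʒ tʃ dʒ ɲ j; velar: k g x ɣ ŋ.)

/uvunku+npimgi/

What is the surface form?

/n/ before /k/ (velar) → [ŋ]
/n/ before /p/ (labial) → [m]
/m/ before /g/ (velar) → [ŋ]

[uvuŋku+mpiŋgi]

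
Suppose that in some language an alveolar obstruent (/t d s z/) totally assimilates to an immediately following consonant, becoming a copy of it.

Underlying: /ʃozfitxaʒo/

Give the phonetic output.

/z/ before /f/ → [f] (total assimilation)
/t/ before /x/ → [x] (total assimilation)

[ʃoffixxaʒo]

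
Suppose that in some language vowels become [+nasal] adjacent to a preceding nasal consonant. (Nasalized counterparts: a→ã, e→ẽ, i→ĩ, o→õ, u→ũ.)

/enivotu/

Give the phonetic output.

[enĩvotu]

/i/ after nasal /n/ → [ĩ]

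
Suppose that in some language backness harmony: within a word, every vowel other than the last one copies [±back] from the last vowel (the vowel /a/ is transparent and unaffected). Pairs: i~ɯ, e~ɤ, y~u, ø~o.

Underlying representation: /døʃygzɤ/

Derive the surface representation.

[doʃugzɤ]

/ø/ harmonizes with /ɤ/ ([+back]) → [o]
/y/ harmonizes with /ɤ/ ([+back]) → [u]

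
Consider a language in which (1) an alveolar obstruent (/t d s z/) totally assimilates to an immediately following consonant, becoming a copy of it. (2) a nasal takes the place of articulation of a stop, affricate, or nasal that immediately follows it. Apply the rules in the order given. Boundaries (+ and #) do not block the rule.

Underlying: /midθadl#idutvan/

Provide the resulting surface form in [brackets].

Rule 1: /d/ before /θ/ → [θ] (total assimilation)
Rule 1: /d/ before /l/ → [l] (total assimilation)
Rule 1: /t/ before /v/ → [v] (total assimilation)
After rule 1: miθθall#iduvvan
Rule 2: no segment meets the rule's conditions; no change.

[miθθall#iduvvan]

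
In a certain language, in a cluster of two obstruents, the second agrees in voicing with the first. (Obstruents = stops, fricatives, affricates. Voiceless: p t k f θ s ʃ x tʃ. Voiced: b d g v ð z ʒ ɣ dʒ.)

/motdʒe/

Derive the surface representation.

[mottʃe]

/dʒ/ after /t/ (voiceless) → [tʃ]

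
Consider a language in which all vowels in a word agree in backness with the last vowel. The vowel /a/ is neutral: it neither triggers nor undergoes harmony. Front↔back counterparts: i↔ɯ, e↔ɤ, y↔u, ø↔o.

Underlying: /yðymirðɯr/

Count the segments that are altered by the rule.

3

/y/ harmonizes with /ɯ/ ([+back]) → [u]
/y/ harmonizes with /ɯ/ ([+back]) → [u]
/i/ harmonizes with /ɯ/ ([+back]) → [ɯ]
3 segments change.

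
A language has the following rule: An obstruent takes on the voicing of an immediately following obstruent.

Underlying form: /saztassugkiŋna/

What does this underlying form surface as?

/z/ before /t/ (voiceless) → [s]
/g/ before /k/ (voiceless) → [k]

[sastassukkiŋna]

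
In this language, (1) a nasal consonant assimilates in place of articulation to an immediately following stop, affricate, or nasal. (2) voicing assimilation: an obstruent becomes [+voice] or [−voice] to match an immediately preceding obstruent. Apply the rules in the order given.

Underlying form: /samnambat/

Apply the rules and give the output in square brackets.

Rule 1: /m/ before /n/ (alveolar) → [n]
After rule 1: sannambat
Rule 2: no segment meets the rule's conditions; no change.

[sannambat]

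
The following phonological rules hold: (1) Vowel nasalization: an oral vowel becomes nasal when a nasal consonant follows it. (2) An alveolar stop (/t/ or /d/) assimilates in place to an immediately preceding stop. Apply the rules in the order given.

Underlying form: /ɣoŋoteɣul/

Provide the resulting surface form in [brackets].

Rule 1: /o/ before nasal /ŋ/ → [õ]
After rule 1: ɣõŋoteɣul
Rule 2: no segment meets the rule's conditions; no change.

[ɣõŋoteɣul]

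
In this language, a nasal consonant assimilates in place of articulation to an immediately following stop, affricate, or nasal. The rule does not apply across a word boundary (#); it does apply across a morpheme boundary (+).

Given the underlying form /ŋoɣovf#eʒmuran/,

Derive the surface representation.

no segment meets the rule's conditions; no change.

[ŋoɣovf#eʒmuran]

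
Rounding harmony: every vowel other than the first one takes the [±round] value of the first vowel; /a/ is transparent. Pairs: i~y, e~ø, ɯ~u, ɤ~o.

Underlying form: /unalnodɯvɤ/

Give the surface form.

[unalnoduvo]

/ɯ/ harmonizes with /u/ ([+round]) → [u]
/ɤ/ harmonizes with /u/ ([+round]) → [o]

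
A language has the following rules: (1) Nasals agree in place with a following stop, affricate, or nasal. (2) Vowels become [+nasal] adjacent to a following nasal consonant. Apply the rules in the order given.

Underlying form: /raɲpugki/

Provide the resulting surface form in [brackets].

[rãmpugki]

Rule 1: /ɲ/ before /p/ (labial) → [m]
After rule 1: rampugki
Rule 2: /a/ before nasal /m/ → [ã]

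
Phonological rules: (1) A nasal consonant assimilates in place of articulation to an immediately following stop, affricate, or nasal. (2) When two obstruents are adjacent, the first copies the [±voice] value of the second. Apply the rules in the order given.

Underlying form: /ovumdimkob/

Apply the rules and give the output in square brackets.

[ovundiŋkob]

Rule 1: /m/ before /d/ (alveolar) → [n]
Rule 1: /m/ before /k/ (velar) → [ŋ]
After rule 1: ovundiŋkob
Rule 2: no segment meets the rule's conditions; no change.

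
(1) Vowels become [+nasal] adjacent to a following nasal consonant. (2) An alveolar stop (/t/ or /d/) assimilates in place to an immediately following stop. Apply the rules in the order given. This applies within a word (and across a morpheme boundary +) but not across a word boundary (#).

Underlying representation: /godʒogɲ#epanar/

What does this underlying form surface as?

[godʒogɲ#epãnar]

Rule 1: /a/ before nasal /n/ → [ã]
After rule 1: godʒogɲ#epãnar
Rule 2: no segment meets the rule's conditions; no change.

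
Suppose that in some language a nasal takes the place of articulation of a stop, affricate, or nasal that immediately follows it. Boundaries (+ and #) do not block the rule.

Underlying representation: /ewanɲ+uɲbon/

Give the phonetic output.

[ewaɲɲ+umbon]

/n/ before /ɲ/ (palatal) → [ɲ]
/ɲ/ before /b/ (labial) → [m]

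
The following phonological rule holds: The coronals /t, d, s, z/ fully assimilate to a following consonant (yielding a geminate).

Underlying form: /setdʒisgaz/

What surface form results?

[sedʒdʒiggaz]

/t/ before /dʒ/ → [dʒ] (total assimilation)
/s/ before /g/ → [g] (total assimilation)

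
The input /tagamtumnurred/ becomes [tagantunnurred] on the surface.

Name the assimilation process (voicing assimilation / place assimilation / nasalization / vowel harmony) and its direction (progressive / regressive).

/m/→[n] /m/→[n].
Each target copies a feature from the following segment, so the direction is regressive.

place assimilation, regressive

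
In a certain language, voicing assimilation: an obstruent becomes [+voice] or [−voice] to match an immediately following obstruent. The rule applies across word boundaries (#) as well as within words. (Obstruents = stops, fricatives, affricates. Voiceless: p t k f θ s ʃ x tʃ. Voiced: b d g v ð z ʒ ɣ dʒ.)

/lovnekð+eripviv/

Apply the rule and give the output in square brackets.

/k/ before /ð/ (voiced) → [g]
/p/ before /v/ (voiced) → [b]

[lovnegð+eribviv]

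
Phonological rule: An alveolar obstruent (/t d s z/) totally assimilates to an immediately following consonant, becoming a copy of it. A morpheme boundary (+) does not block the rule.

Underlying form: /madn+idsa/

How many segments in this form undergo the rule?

/d/ before /n/ → [n] (total assimilation)
/d/ before /s/ → [s] (total assimilation)
2 segments change.

2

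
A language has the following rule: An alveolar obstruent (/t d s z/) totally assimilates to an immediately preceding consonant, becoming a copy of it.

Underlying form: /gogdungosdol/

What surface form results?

[goggungossol]

/d/ after /g/ → [g] (total assimilation)
/d/ after /s/ → [s] (total assimilation)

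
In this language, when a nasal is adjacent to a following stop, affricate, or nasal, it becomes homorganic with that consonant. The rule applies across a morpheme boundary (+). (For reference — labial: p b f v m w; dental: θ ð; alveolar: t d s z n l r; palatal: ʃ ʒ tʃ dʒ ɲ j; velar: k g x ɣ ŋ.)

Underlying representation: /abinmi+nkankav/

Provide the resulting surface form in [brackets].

/n/ before /m/ (labial) → [m]
/n/ before /k/ (velar) → [ŋ]
/n/ before /k/ (velar) → [ŋ]

[abimmi+ŋkaŋkav]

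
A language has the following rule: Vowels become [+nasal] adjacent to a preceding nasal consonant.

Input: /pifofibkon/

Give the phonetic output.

[pifofibkon]

no segment meets the rule's conditions; no change.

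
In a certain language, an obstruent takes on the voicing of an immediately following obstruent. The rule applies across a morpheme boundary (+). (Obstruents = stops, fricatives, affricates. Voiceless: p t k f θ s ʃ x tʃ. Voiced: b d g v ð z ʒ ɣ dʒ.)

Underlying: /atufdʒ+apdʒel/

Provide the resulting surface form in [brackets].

[atuvdʒ+abdʒel]

/f/ before /dʒ/ (voiced) → [v]
/p/ before /dʒ/ (voiced) → [b]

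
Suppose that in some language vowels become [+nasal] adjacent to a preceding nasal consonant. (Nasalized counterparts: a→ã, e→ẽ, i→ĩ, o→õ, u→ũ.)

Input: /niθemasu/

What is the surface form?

[nĩθemãsu]

/i/ after nasal /n/ → [ĩ]
/a/ after nasal /m/ → [ã]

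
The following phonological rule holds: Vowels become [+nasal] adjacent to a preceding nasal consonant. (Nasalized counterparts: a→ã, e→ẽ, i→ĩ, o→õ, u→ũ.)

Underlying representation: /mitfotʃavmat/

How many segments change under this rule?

/i/ after nasal /m/ → [ĩ]
/a/ after nasal /m/ → [ã]
2 segments change.

2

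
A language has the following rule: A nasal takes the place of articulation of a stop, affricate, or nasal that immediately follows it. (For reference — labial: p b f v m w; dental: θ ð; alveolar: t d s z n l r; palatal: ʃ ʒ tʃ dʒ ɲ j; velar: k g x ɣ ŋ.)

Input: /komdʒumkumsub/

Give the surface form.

[koɲdʒuŋkumsub]

/m/ before /dʒ/ (palatal) → [ɲ]
/m/ before /k/ (velar) → [ŋ]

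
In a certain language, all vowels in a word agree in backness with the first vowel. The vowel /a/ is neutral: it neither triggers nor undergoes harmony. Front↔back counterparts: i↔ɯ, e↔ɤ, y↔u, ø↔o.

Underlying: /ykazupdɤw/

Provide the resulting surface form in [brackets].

[ykazypdew]

/u/ harmonizes with /y/ ([-back]) → [y]
/ɤ/ harmonizes with /y/ ([-back]) → [e]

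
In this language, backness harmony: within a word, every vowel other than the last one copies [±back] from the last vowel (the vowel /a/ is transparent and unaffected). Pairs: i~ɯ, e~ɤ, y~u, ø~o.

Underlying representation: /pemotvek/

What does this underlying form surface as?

[pemøtvek]

/o/ harmonizes with /e/ ([-back]) → [ø]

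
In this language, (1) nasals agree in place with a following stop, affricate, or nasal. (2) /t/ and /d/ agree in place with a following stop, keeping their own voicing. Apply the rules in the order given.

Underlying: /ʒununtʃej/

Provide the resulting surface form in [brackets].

Rule 1: /n/ before /tʃ/ (palatal) → [ɲ]
After rule 1: ʒunuɲtʃej
Rule 2: no segment meets the rule's conditions; no change.

[ʒunuɲtʃej]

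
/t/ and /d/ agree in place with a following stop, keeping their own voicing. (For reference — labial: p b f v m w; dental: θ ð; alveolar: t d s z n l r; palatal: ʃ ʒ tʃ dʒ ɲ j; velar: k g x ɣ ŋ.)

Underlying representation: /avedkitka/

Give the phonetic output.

/d/ before /k/ (velar) → [g]
/t/ before /k/ (velar) → [k]

[avegkikka]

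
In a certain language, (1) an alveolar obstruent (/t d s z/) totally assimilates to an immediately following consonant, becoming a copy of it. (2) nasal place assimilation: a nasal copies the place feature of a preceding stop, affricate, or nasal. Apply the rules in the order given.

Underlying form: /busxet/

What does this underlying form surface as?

[buxxet]

Rule 1: /s/ before /x/ → [x] (total assimilation)
After rule 1: buxxet
Rule 2: no segment meets the rule's conditions; no change.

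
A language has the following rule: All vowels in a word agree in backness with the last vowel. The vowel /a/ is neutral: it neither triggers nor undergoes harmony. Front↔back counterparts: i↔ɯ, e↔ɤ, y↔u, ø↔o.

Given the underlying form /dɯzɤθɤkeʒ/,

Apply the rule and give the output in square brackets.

[dizeθekeʒ]

/ɯ/ harmonizes with /e/ ([-back]) → [i]
/ɤ/ harmonizes with /e/ ([-back]) → [e]
/ɤ/ harmonizes with /e/ ([-back]) → [e]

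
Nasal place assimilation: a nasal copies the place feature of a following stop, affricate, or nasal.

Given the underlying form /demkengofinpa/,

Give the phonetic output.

/m/ before /k/ (velar) → [ŋ]
/n/ before /g/ (velar) → [ŋ]
/n/ before /p/ (labial) → [m]

[deŋkeŋgofimpa]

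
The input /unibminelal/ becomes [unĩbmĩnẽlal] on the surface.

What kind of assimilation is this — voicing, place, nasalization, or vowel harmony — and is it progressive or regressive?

/i/→[ĩ] /i/→[ĩ] /e/→[ẽ].
Each target copies a feature from the preceding segment, so the direction is progressive.

nasalization, progressive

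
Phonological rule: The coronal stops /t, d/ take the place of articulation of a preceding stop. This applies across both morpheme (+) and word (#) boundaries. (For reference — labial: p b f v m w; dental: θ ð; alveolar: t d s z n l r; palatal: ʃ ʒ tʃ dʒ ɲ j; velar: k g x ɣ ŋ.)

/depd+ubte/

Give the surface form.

/d/ after /p/ (labial) → [b]
/t/ after /b/ (labial) → [p]

[depb+ubpe]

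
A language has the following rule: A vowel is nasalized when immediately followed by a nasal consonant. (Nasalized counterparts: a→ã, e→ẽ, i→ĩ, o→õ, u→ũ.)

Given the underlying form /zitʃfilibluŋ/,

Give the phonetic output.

[zitʃfiliblũŋ]

/u/ before nasal /ŋ/ → [ũ]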